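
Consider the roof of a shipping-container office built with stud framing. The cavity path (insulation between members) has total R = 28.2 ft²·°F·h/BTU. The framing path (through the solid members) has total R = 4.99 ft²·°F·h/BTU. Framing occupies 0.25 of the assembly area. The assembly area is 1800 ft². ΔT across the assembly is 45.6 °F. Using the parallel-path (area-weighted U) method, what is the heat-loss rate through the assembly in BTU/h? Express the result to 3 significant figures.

6300 BTU/h

U_eff = 0.75/28.2 + 0.25/4.99 = 0.0266 + 0.0501 = 0.0767
R_eff = 1/U_eff = 13.04 ft²·°F·h/BTU
Q = 1800 × 45.6 / 13.04 = 6295 BTU/h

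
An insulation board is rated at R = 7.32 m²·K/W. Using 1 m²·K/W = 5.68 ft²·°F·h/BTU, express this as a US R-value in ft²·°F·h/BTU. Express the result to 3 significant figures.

R_US = 7.32 × 5.68 = 41.58

41.6 ft²·°F·h/BTU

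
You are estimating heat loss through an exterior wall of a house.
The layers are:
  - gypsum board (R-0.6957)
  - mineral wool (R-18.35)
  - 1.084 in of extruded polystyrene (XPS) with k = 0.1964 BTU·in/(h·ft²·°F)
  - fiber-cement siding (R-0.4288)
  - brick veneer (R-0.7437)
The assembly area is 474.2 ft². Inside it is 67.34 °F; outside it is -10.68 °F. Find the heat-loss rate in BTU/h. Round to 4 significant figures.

1.084/0.1964 = 5.5193
R_total = 0.6957 + 18.35 + 5.5193 + 0.4288 + 0.7437 = 25.738 ft²·°F·h/BTU
Q = A·ΔT/R = 474.2 × (67.34 − (-10.68)) / 25.738 = 1437.5 BTU/h

1437 BTU/h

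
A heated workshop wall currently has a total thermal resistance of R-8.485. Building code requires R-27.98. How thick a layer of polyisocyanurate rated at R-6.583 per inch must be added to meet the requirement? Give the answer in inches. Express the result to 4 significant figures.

ΔR = 27.98 − 8.485 = 19.495 ft²·°F·h/BTU
L = ΔR / (R/in) = 19.495/6.583 = 2.9614 in

2.961 in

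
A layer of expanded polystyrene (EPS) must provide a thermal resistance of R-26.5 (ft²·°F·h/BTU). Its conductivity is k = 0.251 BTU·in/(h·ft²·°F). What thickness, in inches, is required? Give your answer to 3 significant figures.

6.65 in

L = R × k = 26.5 × 0.251 = 6.652 in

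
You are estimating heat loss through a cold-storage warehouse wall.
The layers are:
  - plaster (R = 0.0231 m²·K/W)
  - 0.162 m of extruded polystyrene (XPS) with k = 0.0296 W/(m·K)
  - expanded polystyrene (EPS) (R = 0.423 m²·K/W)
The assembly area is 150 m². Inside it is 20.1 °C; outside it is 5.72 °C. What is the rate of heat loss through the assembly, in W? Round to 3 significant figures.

364 W

0.162/0.0296 = 5.473
R_total = 0.0231 + 5.473 + 0.423 = 5.919 m²·K/W
Q = A·ΔT/R = 150 × (20.1 − 5.72) / 5.919 = 364.4 W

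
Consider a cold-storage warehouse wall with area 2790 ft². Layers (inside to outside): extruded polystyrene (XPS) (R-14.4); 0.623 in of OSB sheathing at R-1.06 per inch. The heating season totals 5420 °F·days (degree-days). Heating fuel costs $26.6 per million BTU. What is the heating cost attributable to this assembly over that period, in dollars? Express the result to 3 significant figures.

0.623 × 1.06 = 0.6604
R_total = 14.4 + 0.6604 = 15.06 ft²·°F·h/BTU
E = A × HDD × 24 / R = 2790 × 5420 × 24 / 15.06 = 24100000 BTU
Cost = 24100000/10⁶ × 26.6 = $641

641 dollars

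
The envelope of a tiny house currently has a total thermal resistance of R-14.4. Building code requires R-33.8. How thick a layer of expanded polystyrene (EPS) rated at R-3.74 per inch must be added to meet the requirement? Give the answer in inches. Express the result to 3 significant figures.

ΔR = 33.8 − 14.4 = 19.4 ft²·°F·h/BTU
L = ΔR / (R/in) = 19.4/3.74 = 5.187 in

5.19 in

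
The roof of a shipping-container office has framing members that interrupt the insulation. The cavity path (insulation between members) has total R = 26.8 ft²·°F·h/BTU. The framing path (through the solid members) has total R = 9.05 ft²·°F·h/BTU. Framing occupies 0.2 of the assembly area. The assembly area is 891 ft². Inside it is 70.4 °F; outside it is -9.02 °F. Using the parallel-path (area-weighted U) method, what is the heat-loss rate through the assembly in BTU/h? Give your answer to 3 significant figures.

U_eff = 0.8/26.8 + 0.2/9.05 = 0.02985 + 0.0221 = 0.05195
R_eff = 1/U_eff = 19.25 ft²·°F·h/BTU
Q = 891 × (70.4 − (-9.02)) / 19.25 = 3676 BTU/h

3680 BTU/h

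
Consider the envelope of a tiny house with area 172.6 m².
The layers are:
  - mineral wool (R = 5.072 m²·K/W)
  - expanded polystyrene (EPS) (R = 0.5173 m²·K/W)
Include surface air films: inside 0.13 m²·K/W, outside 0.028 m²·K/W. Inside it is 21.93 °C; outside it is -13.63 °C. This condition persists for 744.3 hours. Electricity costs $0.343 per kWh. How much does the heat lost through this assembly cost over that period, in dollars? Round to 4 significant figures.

R_total = 0.13 + 5.072 + 0.5173 + 0.028 = 5.7473 m²·K/W
Q = 172.6 × (21.93 − (-13.63)) / 5.7473 = 1067.9 W
E = 1067.9 W × 744.3 h / 1000 = 794.85 kWh
Cost = 794.85 × 0.343 = $272.63

272.6 dollars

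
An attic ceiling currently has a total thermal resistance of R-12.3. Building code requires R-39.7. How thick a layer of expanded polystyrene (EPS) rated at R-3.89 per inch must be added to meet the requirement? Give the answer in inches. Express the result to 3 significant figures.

ΔR = 39.7 − 12.3 = 27.4 ft²·°F·h/BTU
L = ΔR / (R/in) = 27.4/3.89 = 7.044 in

7.04 in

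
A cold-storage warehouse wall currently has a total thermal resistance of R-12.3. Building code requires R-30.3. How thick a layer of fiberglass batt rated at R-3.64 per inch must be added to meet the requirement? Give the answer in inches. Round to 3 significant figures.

ΔR = 30.3 − 12.3 = 18 ft²·°F·h/BTU
L = ΔR / (R/in) = 18/3.64 = 4.945 in

4.95 in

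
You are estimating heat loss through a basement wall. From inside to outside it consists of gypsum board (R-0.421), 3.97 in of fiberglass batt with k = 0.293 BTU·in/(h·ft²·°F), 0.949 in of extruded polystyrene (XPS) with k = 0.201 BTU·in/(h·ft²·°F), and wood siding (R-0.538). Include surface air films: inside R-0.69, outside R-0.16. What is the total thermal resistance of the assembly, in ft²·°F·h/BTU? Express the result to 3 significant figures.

3.97/0.293 = 13.55
0.949/0.201 = 4.721
R_total = 0.69 + 0.421 + 13.55 + 4.721 + 0.538 + 0.16 = 20.08 ft²·°F·h/BTU

20.1 ft²·°F·h/BTU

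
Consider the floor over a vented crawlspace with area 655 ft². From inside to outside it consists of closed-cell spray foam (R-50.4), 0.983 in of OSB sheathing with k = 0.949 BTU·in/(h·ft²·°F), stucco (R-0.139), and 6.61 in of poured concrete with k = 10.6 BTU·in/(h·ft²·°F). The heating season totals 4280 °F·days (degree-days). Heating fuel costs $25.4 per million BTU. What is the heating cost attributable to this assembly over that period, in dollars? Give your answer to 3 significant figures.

0.983/0.949 = 1.036
6.61/10.6 = 0.6236
R_total = 50.4 + 1.036 + 0.139 + 0.6236 = 52.2 ft²·°F·h/BTU
E = A × HDD × 24 / R = 655 × 4280 × 24 / 52.2 = 1289000 BTU
Cost = 1289000/10⁶ × 25.4 = $32.74

32.7 dollars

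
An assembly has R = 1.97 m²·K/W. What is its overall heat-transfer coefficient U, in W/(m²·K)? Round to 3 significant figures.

U = 1/R = 1/1.97 = 0.5076

0.508 W/(m²·K)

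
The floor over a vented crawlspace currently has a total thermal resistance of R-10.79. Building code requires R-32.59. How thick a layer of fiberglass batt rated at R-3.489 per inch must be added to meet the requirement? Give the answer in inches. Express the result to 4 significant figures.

6.248 in

ΔR = 32.59 − 10.79 = 21.8 ft²·°F·h/BTU
L = ΔR / (R/in) = 21.8/3.489 = 6.2482 in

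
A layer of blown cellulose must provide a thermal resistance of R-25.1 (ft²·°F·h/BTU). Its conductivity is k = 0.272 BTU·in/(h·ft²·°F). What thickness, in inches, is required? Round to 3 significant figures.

6.83 in

L = R × k = 25.1 × 0.272 = 6.827 in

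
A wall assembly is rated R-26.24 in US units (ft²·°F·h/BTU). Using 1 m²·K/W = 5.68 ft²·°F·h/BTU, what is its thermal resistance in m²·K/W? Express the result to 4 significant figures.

4.620 m²·K/W

R_SI = 26.24/5.68 = 4.6197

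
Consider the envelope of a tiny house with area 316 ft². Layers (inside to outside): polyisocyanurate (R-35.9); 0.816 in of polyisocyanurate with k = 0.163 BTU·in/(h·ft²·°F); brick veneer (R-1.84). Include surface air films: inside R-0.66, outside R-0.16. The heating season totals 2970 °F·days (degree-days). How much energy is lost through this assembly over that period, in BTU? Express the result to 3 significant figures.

0.816/0.163 = 5.006
R_total = 0.66 + 35.9 + 5.006 + 1.84 + 0.16 = 43.57 ft²·°F·h/BTU
E = A × HDD × 24 / R = 316 × 2970 × 24 / 43.57 = 517000 BTU

517000 BTU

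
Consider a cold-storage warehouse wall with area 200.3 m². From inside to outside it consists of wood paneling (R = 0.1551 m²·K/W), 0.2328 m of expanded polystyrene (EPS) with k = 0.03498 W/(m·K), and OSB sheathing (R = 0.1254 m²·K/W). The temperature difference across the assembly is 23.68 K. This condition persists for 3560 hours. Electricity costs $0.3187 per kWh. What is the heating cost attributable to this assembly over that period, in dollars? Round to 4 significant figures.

0.2328/0.03498 = 6.6552
R_total = 0.1551 + 6.6552 + 0.1254 = 6.9357 m²·K/W
Q = 200.3 × 23.68 / 6.9357 = 683.86 W
E = 683.86 W × 3560 h / 1000 = 2434.6 kWh
Cost = 2434.6 × 0.3187 = $775.89

775.9 dollars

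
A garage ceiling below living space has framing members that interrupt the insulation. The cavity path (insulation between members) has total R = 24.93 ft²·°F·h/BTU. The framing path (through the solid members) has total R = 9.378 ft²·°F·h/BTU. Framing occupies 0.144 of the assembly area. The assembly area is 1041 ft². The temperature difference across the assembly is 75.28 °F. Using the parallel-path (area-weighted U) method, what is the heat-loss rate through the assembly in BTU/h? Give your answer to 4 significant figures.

U_eff = 0.856/24.93 + 0.144/9.378 = 0.034336 + 0.015355 = 0.049691
R_eff = 1/U_eff = 20.124 ft²·°F·h/BTU
Q = 1041 × 75.28 / 20.124 = 3894.1 BTU/h

3894 BTU/h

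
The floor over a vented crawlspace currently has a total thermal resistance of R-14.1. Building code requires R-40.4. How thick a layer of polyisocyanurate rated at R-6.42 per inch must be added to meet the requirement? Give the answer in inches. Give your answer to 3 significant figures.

ΔR = 40.4 − 14.1 = 26.3 ft²·°F·h/BTU
L = ΔR / (R/in) = 26.3/6.42 = 4.097 in

4.10 in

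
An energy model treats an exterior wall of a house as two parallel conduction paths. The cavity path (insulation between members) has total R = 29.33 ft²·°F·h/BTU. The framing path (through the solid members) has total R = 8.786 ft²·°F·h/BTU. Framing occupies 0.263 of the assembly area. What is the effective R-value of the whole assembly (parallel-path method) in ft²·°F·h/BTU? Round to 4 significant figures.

U_eff = 0.737/29.33 + 0.263/8.786 = 0.025128 + 0.029934 = 0.055062
R_eff = 1/U_eff = 18.161 ft²·°F·h/BTU

18.16 ft²·°F·h/BTU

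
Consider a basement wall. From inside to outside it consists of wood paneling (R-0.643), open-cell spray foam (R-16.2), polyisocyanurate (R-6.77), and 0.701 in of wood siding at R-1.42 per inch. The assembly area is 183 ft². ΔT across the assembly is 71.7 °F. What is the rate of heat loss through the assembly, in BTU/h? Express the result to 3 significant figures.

0.701 × 1.42 = 0.9954
R_total = 0.643 + 16.2 + 6.77 + 0.9954 = 24.61 ft²·°F·h/BTU
Q = A·ΔT/R = 183 × 71.7 / 24.61 = 533.2 BTU/h

533 BTU/h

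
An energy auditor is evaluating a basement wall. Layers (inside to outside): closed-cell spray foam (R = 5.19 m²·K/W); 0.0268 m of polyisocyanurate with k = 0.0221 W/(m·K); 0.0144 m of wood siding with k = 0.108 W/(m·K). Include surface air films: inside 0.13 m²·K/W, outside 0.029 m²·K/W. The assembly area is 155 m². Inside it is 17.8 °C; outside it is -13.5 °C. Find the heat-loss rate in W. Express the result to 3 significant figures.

725 W

0.0268/0.0221 = 1.213
0.0144/0.108 = 0.1333
R_total = 0.13 + 5.19 + 1.213 + 0.1333 + 0.029 = 6.695 m²·K/W
Q = A·ΔT/R = 155 × (17.8 − (-13.5)) / 6.695 = 724.6 W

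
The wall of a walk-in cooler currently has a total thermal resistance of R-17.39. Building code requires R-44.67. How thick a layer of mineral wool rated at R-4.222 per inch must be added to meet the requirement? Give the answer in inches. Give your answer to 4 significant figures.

ΔR = 44.67 − 17.39 = 27.28 ft²·°F·h/BTU
L = ΔR / (R/in) = 27.28/4.222 = 6.4614 in

6.461 in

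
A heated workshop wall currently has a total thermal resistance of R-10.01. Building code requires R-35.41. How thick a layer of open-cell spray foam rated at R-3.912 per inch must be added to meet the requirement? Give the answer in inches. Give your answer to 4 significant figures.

ΔR = 35.41 − 10.01 = 25.4 ft²·°F·h/BTU
L = ΔR / (R/in) = 25.4/3.912 = 6.4928 in

6.493 in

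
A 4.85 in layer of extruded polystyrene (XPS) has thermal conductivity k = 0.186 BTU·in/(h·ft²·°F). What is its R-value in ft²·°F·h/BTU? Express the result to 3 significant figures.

R = L/k = 4.85/0.186 = 26.08 ft²·°F·h/BTU

26.1 ft²·°F·h/BTU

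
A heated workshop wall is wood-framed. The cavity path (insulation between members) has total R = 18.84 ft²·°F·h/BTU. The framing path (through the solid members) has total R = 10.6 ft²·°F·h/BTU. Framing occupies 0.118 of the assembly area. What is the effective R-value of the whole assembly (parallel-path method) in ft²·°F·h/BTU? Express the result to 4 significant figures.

17.26 ft²·°F·h/BTU

U_eff = 0.882/18.84 + 0.118/10.6 = 0.046815 + 0.011132 = 0.057947
R_eff = 1/U_eff = 17.257 ft²·°F·h/BTU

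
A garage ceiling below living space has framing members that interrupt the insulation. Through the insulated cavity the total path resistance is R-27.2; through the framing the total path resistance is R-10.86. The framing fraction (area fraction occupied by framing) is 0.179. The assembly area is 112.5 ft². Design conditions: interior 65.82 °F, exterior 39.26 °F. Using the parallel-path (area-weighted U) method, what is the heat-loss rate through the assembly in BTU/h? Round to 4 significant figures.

U_eff = 0.821/27.2 + 0.179/10.86 = 0.030184 + 0.016483 = 0.046666
R_eff = 1/U_eff = 21.429 ft²·°F·h/BTU
Q = 112.5 × (65.82 − 39.26) / 21.429 = 139.44 BTU/h

139.4 BTU/h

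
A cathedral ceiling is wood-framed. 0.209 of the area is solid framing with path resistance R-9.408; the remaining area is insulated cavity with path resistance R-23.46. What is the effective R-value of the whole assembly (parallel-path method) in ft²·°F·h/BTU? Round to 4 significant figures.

17.88 ft²·°F·h/BTU

U_eff = 0.791/23.46 + 0.209/9.408 = 0.033717 + 0.022215 = 0.055932
R_eff = 1/U_eff = 17.879 ft²·°F·h/BTU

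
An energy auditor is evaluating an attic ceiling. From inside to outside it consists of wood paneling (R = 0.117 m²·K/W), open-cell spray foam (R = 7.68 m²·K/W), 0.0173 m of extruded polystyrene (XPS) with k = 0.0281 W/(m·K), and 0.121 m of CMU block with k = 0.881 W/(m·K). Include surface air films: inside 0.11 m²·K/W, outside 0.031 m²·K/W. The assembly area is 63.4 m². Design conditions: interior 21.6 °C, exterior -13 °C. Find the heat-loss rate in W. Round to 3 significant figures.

252 W

0.0173/0.0281 = 0.6157
0.121/0.881 = 0.1373
R_total = 0.11 + 0.117 + 7.68 + 0.6157 + 0.1373 + 0.031 = 8.691 m²·K/W
Q = A·ΔT/R = 63.4 × (21.6 − (-13)) / 8.691 = 252.4 W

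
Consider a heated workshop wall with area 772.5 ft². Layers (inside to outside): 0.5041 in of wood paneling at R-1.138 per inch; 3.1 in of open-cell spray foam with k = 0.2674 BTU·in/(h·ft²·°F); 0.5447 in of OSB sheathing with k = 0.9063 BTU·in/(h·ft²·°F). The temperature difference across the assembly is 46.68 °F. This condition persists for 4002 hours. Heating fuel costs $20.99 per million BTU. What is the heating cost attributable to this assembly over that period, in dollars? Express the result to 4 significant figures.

0.5041 × 1.138 = 0.57367
3.1/0.2674 = 11.593
0.5447/0.9063 = 0.60102
R_total = 0.57367 + 11.593 + 0.60102 = 12.768 ft²·°F·h/BTU
Q = 772.5 × 46.68 / 12.768 = 2824.3 BTU/h
E = 2824.3 × 4002 = 11303000 BTU
Cost = 11303000/10⁶ × 20.99 = $237.25

237.2 dollars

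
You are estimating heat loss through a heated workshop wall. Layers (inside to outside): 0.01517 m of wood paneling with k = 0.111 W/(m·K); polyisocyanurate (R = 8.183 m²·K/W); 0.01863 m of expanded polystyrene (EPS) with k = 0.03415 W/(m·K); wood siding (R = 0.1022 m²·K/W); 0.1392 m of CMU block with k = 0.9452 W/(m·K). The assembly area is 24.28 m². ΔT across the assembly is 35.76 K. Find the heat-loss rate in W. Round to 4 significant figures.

0.01517/0.111 = 0.13667
0.01863/0.03415 = 0.54553
0.1392/0.9452 = 0.14727
R_total = 0.13667 + 8.183 + 0.54553 + 0.1022 + 0.14727 = 9.1147 m²·K/W
Q = A·ΔT/R = 24.28 × 35.76 / 9.1147 = 95.259 W

95.26 W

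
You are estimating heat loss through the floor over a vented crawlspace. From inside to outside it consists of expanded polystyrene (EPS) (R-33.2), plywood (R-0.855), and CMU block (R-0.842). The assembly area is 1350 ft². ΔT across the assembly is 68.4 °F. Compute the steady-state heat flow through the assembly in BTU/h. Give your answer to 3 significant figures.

R_total = 33.2 + 0.855 + 0.842 = 34.9 ft²·°F·h/BTU
Q = A·ΔT/R = 1350 × 68.4 / 34.9 = 2646 BTU/h

2650 BTU/h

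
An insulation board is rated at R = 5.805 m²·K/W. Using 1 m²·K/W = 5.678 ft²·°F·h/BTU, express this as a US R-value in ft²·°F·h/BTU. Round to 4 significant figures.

32.96 ft²·°F·h/BTU

R_US = 5.805 × 5.678 = 32.961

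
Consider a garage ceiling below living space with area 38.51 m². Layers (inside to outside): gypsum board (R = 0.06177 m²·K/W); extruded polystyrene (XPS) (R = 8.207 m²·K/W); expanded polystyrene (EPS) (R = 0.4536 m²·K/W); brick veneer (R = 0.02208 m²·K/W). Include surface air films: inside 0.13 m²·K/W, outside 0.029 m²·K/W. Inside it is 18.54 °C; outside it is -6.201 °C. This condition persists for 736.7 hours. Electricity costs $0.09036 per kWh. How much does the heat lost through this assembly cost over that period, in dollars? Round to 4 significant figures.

R_total = 0.13 + 0.06177 + 8.207 + 0.4536 + 0.02208 + 0.029 = 8.9035 m²·K/W
Q = 38.51 × (18.54 − (-6.201)) / 8.9035 = 107.01 W
E = 107.01 W × 736.7 h / 1000 = 78.836 kWh
Cost = 78.836 × 0.09036 = $7.1236

7.124 dollars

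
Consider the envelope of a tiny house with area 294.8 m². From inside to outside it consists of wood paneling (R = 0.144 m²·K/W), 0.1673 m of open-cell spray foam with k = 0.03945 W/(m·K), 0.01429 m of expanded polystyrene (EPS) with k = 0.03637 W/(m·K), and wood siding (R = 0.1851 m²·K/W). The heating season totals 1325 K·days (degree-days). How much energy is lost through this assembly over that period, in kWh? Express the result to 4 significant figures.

1889 kWh

0.1673/0.03945 = 4.2408
0.01429/0.03637 = 0.39291
R_total = 0.144 + 4.2408 + 0.39291 + 0.1851 = 4.9628 m²·K/W
E = A × HDD × 24 / R / 1000 = 294.8 × 1325 × 24 / 4.9628 / 1000 = 1889 kWh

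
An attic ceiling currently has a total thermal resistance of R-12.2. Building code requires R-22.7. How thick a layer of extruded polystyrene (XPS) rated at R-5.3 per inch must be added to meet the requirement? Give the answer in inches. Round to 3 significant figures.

ΔR = 22.7 − 12.2 = 10.5 ft²·°F·h/BTU
L = ΔR / (R/in) = 10.5/5.3 = 1.981 in

1.98 in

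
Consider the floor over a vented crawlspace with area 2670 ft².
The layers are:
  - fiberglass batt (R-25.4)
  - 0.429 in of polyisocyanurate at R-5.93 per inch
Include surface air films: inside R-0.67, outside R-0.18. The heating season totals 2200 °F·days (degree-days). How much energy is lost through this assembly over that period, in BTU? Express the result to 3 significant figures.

0.429 × 5.93 = 2.544
R_total = 0.67 + 25.4 + 2.544 + 0.18 = 28.79 ft²·°F·h/BTU
E = A × HDD × 24 / R = 2670 × 2200 × 24 / 28.79 = 4896000 BTU

4900000 BTU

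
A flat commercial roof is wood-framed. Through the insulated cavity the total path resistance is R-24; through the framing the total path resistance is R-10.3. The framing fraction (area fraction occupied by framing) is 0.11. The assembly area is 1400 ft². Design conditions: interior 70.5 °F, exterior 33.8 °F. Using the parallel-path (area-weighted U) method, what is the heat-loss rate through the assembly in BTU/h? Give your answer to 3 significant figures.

U_eff = 0.89/24 + 0.11/10.3 = 0.03708 + 0.01068 = 0.04776
R_eff = 1/U_eff = 20.94 ft²·°F·h/BTU
Q = 1400 × (70.5 − 33.8) / 20.94 = 2454 BTU/h

2450 BTU/h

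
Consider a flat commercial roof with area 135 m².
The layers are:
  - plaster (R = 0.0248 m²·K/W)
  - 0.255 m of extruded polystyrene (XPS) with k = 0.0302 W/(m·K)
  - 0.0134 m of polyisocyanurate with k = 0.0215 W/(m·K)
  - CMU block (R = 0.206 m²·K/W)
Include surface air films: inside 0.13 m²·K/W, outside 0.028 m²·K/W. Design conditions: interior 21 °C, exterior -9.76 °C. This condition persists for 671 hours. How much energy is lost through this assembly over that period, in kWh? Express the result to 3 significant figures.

0.255/0.0302 = 8.444
0.0134/0.0215 = 0.6233
R_total = 0.13 + 0.0248 + 8.444 + 0.6233 + 0.206 + 0.028 = 9.456 m²·K/W
Q = 135 × (21 − (-9.76)) / 9.456 = 439.2 W
E = 439.2 W × 671 h / 1000 = 294.7 kWh

295 kWh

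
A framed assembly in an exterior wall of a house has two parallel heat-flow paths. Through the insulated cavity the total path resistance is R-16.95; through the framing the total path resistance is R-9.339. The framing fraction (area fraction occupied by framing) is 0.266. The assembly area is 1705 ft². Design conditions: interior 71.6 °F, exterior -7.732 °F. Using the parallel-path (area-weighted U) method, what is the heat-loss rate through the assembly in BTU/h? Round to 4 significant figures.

9710 BTU/h

U_eff = 0.734/16.95 + 0.266/9.339 = 0.043304 + 0.028483 = 0.071787
R_eff = 1/U_eff = 13.93 ft²·°F·h/BTU
Q = 1705 × (71.6 − (-7.732)) / 13.93 = 9709.9 BTU/h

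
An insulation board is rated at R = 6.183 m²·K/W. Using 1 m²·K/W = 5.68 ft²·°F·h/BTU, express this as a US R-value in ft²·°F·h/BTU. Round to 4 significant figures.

R_US = 6.183 × 5.68 = 35.119

35.12 ft²·°F·h/BTU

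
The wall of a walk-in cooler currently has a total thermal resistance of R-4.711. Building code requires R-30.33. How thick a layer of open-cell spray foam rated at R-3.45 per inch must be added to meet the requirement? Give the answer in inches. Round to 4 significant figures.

7.426 in

ΔR = 30.33 − 4.711 = 25.619 ft²·°F·h/BTU
L = ΔR / (R/in) = 25.619/3.45 = 7.4258 in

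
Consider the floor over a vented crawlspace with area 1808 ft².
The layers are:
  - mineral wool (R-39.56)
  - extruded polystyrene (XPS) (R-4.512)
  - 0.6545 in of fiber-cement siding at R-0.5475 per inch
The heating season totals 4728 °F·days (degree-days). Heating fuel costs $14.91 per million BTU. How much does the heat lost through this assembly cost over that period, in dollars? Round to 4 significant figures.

68.85 dollars

0.6545 × 0.5475 = 0.35834
R_total = 39.56 + 4.512 + 0.35834 = 44.43 ft²·°F·h/BTU
E = A × HDD × 24 / R = 1808 × 4728 × 24 / 44.43 = 4617500 BTU
Cost = 4617500/10⁶ × 14.91 = $68.847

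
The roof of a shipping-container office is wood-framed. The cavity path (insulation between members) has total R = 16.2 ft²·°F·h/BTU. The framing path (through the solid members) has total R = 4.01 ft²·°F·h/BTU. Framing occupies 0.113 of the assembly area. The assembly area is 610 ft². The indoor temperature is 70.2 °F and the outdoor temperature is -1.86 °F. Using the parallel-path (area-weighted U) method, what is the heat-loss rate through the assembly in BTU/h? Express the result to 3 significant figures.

3650 BTU/h

U_eff = 0.887/16.2 + 0.113/4.01 = 0.05475 + 0.02818 = 0.08293
R_eff = 1/U_eff = 12.06 ft²·°F·h/BTU
Q = 610 × (70.2 − (-1.86)) / 12.06 = 3645 BTU/h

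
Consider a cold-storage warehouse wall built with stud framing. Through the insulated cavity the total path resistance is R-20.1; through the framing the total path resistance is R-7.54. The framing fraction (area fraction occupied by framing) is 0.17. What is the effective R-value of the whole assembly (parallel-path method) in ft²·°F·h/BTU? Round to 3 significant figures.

U_eff = 0.83/20.1 + 0.17/7.54 = 0.04129 + 0.02255 = 0.06384
R_eff = 1/U_eff = 15.66 ft²·°F·h/BTU

15.7 ft²·°F·h/BTU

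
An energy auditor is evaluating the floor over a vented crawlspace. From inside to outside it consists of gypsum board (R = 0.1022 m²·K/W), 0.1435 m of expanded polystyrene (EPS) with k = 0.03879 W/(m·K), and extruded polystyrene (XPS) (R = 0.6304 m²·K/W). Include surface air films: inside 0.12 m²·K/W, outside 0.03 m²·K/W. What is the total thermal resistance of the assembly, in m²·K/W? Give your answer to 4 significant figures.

0.1435/0.03879 = 3.6994
R_total = 0.12 + 0.1022 + 3.6994 + 0.6304 + 0.03 = 4.582 m²·K/W

4.582 m²·K/W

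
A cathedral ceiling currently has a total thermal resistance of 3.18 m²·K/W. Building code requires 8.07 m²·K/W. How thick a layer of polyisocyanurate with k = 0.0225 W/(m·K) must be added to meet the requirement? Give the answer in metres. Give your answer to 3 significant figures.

ΔR = 8.07 − 3.18 = 4.89 m²·K/W
L = ΔR × k = 4.89 × 0.0225 = 0.11 m

0.110 m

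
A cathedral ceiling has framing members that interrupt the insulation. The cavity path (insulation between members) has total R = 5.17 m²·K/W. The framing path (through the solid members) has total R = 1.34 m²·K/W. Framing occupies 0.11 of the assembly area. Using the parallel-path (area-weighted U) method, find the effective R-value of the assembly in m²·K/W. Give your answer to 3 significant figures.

U_eff = 0.89/5.17 + 0.11/1.34 = 0.1721 + 0.08209 = 0.2542
R_eff = 1/U_eff = 3.933 m²·K/W

3.93 m²·K/W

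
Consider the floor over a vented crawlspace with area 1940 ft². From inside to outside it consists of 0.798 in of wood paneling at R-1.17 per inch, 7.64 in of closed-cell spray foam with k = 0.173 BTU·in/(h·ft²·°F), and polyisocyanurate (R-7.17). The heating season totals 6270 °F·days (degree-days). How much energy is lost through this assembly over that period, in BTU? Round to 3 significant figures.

5590000 BTU

0.798 × 1.17 = 0.9337
7.64/0.173 = 44.16
R_total = 0.9337 + 44.16 + 7.17 = 52.27 ft²·°F·h/BTU
E = A × HDD × 24 / R = 1940 × 6270 × 24 / 52.27 = 5586000 BTU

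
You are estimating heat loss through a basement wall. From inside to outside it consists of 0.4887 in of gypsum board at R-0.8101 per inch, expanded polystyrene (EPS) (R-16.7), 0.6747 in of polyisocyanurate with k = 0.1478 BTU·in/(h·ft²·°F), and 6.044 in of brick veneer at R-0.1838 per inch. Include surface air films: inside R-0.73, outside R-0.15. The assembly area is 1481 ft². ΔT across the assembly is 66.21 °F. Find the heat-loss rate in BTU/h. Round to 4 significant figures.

4146 BTU/h

0.4887 × 0.8101 = 0.3959
0.6747/0.1478 = 4.565
6.044 × 0.1838 = 1.1109
R_total = 0.73 + 0.3959 + 16.7 + 4.565 + 1.1109 + 0.15 = 23.652 ft²·°F·h/BTU
Q = A·ΔT/R = 1481 × 66.21 / 23.652 = 4145.9 BTU/h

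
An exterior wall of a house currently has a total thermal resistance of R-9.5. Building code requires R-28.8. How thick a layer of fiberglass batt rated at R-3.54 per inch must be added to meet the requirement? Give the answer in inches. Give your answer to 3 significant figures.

ΔR = 28.8 − 9.5 = 19.3 ft²·°F·h/BTU
L = ΔR / (R/in) = 19.3/3.54 = 5.452 in

5.45 in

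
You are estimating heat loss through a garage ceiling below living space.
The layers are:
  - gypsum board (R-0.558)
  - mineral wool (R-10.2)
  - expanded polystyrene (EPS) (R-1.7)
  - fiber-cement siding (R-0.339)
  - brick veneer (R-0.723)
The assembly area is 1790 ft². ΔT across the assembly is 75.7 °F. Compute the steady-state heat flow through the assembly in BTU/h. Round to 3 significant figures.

R_total = 0.558 + 10.2 + 1.7 + 0.339 + 0.723 = 13.52 ft²·°F·h/BTU
Q = A·ΔT/R = 1790 × 75.7 / 13.52 = 10020 BTU/h

10000 BTU/h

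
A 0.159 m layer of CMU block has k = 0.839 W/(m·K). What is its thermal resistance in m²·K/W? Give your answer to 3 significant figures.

R = L/k = 0.159/0.839 = 0.1895 m²·K/W

0.190 m²·K/W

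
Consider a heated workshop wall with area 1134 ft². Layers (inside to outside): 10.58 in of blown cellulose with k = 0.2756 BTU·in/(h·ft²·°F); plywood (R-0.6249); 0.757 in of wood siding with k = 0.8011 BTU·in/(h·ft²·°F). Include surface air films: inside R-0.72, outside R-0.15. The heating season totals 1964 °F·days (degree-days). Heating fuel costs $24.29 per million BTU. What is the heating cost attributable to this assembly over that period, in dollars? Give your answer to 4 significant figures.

31.80 dollars

10.58/0.2756 = 38.389
0.757/0.8011 = 0.94495
R_total = 0.72 + 38.389 + 0.6249 + 0.94495 + 0.15 = 40.829 ft²·°F·h/BTU
E = A × HDD × 24 / R = 1134 × 1964 × 24 / 40.829 = 1309200 BTU
Cost = 1309200/10⁶ × 24.29 = $31.8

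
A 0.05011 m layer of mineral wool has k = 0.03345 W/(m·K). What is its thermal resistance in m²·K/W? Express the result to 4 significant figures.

1.498 m²·K/W

R = L/k = 0.05011/0.03345 = 1.4981 m²·K/W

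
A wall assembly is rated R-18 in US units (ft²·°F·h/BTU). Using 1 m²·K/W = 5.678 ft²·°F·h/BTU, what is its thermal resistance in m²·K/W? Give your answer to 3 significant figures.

3.17 m²·K/W

R_SI = 18/5.678 = 3.17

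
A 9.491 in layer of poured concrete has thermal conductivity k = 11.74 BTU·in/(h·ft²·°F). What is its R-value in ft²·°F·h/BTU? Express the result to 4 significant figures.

R = L/k = 9.491/11.74 = 0.80843 ft²·°F·h/BTU

0.8084 ft²·°F·h/BTU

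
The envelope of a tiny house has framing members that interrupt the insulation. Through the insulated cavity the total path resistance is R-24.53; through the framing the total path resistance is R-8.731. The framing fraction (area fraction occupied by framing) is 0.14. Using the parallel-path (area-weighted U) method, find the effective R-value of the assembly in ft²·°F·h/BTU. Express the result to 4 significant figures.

19.57 ft²·°F·h/BTU

U_eff = 0.86/24.53 + 0.14/8.731 = 0.035059 + 0.016035 = 0.051094
R_eff = 1/U_eff = 19.572 ft²·°F·h/BTU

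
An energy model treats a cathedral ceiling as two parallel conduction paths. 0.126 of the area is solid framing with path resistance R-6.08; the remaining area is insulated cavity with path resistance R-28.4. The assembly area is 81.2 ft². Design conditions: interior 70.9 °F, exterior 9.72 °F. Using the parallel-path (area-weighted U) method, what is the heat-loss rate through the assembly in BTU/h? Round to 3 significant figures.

U_eff = 0.874/28.4 + 0.126/6.08 = 0.03077 + 0.02072 = 0.0515
R_eff = 1/U_eff = 19.42 ft²·°F·h/BTU
Q = 81.2 × (70.9 − 9.72) / 19.42 = 255.8 BTU/h

256 BTU/h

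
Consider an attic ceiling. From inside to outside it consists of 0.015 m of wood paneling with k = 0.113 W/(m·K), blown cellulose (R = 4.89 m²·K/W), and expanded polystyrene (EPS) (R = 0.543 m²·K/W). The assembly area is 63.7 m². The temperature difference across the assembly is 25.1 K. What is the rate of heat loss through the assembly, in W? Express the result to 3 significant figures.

287 W

0.015/0.113 = 0.1327
R_total = 0.1327 + 4.89 + 0.543 = 5.566 m²·K/W
Q = A·ΔT/R = 63.7 × 25.1 / 5.566 = 287.3 W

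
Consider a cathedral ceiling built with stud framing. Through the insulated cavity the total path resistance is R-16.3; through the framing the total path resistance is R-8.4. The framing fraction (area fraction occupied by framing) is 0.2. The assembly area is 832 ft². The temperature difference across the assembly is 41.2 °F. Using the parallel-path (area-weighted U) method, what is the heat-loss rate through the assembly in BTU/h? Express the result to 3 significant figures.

U_eff = 0.8/16.3 + 0.2/8.4 = 0.04908 + 0.02381 = 0.07289
R_eff = 1/U_eff = 13.72 ft²·°F·h/BTU
Q = 832 × 41.2 / 13.72 = 2499 BTU/h

2500 BTU/h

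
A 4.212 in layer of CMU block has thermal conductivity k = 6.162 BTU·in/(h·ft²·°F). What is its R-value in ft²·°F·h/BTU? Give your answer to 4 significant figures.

R = L/k = 4.212/6.162 = 0.68354 ft²·°F·h/BTU

0.6835 ft²·°F·h/BTU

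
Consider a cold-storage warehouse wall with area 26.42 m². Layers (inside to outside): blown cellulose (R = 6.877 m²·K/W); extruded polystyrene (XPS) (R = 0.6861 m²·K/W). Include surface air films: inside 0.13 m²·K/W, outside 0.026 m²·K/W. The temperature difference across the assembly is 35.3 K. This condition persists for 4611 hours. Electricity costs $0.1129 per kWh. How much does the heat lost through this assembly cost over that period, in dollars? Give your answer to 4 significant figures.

R_total = 0.13 + 6.877 + 0.6861 + 0.026 = 7.7191 m²·K/W
Q = 26.42 × 35.3 / 7.7191 = 120.82 W
E = 120.82 W × 4611 h / 1000 = 557.1 kWh
Cost = 557.1 × 0.1129 = $62.897

62.90 dollars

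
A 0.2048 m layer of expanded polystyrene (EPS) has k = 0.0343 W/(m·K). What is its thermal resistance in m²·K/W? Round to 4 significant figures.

5.971 m²·K/W

R = L/k = 0.2048/0.0343 = 5.9708 m²·K/W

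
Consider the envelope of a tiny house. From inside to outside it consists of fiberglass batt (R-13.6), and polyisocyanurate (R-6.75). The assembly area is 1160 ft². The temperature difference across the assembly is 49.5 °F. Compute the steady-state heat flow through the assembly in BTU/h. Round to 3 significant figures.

2820 BTU/h

R_total = 13.6 + 6.75 = 20.35 ft²·°F·h/BTU
Q = A·ΔT/R = 1160 × 49.5 / 20.35 = 2822 BTU/h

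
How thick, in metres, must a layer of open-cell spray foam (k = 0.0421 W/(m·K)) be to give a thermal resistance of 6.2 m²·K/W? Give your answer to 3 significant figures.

0.261 m

L = R·k = 6.2 × 0.0421 = 0.261 m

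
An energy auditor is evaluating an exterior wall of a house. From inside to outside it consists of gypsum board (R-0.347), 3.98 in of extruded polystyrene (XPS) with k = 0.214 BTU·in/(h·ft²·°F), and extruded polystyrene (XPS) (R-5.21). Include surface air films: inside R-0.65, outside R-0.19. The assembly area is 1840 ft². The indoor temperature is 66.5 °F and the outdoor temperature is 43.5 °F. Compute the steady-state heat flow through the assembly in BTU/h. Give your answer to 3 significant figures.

3.98/0.214 = 18.6
R_total = 0.65 + 0.347 + 18.6 + 5.21 + 0.19 = 25 ft²·°F·h/BTU
Q = A·ΔT/R = 1840 × (66.5 − 43.5) / 25 = 1693 BTU/h

1690 BTU/h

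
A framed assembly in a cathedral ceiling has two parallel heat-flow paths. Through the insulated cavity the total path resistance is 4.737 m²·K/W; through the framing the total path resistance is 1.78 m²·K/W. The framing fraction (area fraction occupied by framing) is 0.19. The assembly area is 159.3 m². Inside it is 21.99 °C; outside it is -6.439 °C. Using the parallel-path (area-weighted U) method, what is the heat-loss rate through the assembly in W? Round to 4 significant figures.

1258 W

U_eff = 0.81/4.737 + 0.19/1.78 = 0.17099 + 0.10674 = 0.27774
R_eff = 1/U_eff = 3.6005 m²·K/W
Q = 159.3 × (21.99 − (-6.439)) / 3.6005 = 1257.8 W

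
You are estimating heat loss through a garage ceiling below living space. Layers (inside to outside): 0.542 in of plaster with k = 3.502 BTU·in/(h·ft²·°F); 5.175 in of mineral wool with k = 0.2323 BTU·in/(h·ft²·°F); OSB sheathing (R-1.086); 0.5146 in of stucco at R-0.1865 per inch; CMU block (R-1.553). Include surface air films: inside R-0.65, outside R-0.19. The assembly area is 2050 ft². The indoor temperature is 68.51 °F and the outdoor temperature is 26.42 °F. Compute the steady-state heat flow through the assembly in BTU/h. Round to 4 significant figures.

3318 BTU/h

0.542/3.502 = 0.15477
5.175/0.2323 = 22.277
0.5146 × 0.1865 = 0.095973
R_total = 0.65 + 0.15477 + 22.277 + 1.086 + 0.095973 + 1.553 + 0.19 = 26.007 ft²·°F·h/BTU
Q = A·ΔT/R = 2050 × (68.51 − 26.42) / 26.007 = 3317.7 BTU/h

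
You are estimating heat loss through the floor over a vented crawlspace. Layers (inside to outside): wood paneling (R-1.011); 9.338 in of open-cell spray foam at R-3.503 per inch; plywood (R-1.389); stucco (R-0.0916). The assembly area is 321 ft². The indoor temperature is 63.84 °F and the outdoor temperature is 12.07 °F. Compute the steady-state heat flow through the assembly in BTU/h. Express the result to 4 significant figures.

9.338 × 3.503 = 32.711
R_total = 1.011 + 32.711 + 1.389 + 0.0916 = 35.203 ft²·°F·h/BTU
Q = A·ΔT/R = 321 × (63.84 − 12.07) / 35.203 = 472.07 BTU/h

472.1 BTU/h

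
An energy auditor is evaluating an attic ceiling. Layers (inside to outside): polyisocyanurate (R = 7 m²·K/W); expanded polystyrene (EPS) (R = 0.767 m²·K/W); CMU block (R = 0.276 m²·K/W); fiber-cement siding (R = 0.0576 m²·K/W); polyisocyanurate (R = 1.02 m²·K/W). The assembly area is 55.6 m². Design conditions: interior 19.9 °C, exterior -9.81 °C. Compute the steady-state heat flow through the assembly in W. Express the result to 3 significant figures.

R_total = 7 + 0.767 + 0.276 + 0.0576 + 1.02 = 9.121 m²·K/W
Q = A·ΔT/R = 55.6 × (19.9 − (-9.81)) / 9.121 = 181.1 W

181 W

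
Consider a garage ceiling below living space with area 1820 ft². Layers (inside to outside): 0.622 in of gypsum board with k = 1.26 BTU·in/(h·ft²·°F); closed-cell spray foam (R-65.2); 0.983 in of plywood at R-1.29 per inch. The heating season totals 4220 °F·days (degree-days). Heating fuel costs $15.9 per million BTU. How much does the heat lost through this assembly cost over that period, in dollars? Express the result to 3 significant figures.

0.622/1.26 = 0.4937
0.983 × 1.29 = 1.268
R_total = 0.4937 + 65.2 + 1.268 = 66.96 ft²·°F·h/BTU
E = A × HDD × 24 / R = 1820 × 4220 × 24 / 66.96 = 2753000 BTU
Cost = 2753000/10⁶ × 15.9 = $43.77

43.8 dollars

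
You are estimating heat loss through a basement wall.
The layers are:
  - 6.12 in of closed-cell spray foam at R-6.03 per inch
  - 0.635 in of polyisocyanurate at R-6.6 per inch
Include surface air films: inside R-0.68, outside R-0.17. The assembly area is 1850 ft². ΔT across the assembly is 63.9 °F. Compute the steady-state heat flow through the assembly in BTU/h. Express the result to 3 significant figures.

2820 BTU/h

6.12 × 6.03 = 36.9
0.635 × 6.6 = 4.191
R_total = 0.68 + 36.9 + 4.191 + 0.17 = 41.94 ft²·°F·h/BTU
Q = A·ΔT/R = 1850 × 63.9 / 41.94 = 2818 BTU/h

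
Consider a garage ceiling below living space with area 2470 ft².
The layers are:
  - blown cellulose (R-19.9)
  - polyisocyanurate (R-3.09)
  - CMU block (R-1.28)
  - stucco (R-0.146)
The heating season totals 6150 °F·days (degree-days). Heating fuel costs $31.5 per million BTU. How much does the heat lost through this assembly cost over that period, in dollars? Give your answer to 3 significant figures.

470 dollars

R_total = 19.9 + 3.09 + 1.28 + 0.146 = 24.42 ft²·°F·h/BTU
E = A × HDD × 24 / R = 2470 × 6150 × 24 / 24.42 = 14930000 BTU
Cost = 14930000/10⁶ × 31.5 = $470.3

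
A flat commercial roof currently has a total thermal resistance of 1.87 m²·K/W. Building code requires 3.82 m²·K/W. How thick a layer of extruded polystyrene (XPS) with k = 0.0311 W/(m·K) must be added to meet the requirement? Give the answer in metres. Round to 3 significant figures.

0.0606 m

ΔR = 3.82 − 1.87 = 1.95 m²·K/W
L = ΔR × k = 1.95 × 0.0311 = 0.06064 m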